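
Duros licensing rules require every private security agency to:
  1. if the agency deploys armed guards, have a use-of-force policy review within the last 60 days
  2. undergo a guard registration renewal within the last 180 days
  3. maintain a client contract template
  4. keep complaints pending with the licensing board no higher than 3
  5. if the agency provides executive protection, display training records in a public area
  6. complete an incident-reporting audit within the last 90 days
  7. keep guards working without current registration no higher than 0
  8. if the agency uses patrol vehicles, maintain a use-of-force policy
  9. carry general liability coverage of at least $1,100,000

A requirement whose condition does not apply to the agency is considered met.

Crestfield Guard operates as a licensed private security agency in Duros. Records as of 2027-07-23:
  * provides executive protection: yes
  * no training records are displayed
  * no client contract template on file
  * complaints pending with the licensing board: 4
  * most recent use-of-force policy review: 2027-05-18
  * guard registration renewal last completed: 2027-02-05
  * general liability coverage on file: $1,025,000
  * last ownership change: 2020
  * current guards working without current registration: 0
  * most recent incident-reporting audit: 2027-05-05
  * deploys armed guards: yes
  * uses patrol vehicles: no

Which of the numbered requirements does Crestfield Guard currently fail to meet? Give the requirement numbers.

1. condition 'deploys armed guards' holds; use-of-force policy review 66 days ago vs limit 60 → not met
2. guard registration renewal 168 days ago vs limit 180 → met
3. client contract template absent → not met
4. complaints pending with the licensing board 4 > 3 → not met
5. condition 'provides executive protection' holds; training records absent → not met
6. incident-reporting audit 79 days ago vs limit 90 → met
7. guards working without current registration 0 ≤ 0 → met
8. condition 'uses patrol vehicles' does not hold → requirement n/a → met
9. general liability coverage $1,025,000 < $1,100,000 → not met
Not met: 1, 3, 4, 5, 9

1, 3, 4, 5, 9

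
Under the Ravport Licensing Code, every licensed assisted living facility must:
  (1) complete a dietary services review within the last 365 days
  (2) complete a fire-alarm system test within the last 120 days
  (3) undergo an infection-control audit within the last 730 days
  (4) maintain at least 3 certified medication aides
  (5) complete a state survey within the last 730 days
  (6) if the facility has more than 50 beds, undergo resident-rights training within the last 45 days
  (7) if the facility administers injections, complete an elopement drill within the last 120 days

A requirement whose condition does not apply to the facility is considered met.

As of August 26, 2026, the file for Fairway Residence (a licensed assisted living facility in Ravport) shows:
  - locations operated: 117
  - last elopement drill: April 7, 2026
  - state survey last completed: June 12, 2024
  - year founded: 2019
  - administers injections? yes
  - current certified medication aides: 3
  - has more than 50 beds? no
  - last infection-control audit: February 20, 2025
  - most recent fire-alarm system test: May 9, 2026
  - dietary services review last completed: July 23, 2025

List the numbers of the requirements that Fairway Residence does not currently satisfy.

1, 5, 7

1. dietary services review 399 days ago vs limit 365 → not met
2. fire-alarm system test 109 days ago vs limit 120 → met
3. infection-control audit 552 days ago vs limit 730 → met
4. certified medication aides 3 ≥ 3 → met
5. state survey 805 days ago vs limit 730 → not met
6. condition 'has more than 50 beds' does not hold → requirement n/a → met
7. condition 'administers injections' holds; elopement drill 141 days ago vs limit 120 → not met
Not met: 1, 5, 7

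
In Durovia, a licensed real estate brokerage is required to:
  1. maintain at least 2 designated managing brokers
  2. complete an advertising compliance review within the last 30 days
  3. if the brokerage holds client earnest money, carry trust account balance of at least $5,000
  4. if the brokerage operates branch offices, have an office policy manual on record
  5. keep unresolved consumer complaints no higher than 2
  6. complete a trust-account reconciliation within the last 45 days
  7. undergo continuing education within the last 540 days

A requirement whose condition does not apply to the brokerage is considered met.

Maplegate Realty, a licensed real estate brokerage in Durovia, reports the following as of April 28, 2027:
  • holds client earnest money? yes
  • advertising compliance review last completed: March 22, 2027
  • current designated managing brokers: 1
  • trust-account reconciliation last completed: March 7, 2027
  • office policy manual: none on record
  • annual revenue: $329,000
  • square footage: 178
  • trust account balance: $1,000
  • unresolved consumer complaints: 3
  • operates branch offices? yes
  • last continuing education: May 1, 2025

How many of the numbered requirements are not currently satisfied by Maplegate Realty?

7

1. designated managing brokers 1 < 2 → not met
2. advertising compliance review 37 days ago vs limit 30 → not met
3. condition 'holds client earnest money' holds; trust account balance $1,000 < $5,000 → not met
4. condition 'operates branch offices' holds; office policy manual absent → not met
5. unresolved consumer complaints 3 > 2 → not met
6. trust-account reconciliation 52 days ago vs limit 45 → not met
7. continuing education 727 days ago vs limit 540 → not met
Not met: 7 of 7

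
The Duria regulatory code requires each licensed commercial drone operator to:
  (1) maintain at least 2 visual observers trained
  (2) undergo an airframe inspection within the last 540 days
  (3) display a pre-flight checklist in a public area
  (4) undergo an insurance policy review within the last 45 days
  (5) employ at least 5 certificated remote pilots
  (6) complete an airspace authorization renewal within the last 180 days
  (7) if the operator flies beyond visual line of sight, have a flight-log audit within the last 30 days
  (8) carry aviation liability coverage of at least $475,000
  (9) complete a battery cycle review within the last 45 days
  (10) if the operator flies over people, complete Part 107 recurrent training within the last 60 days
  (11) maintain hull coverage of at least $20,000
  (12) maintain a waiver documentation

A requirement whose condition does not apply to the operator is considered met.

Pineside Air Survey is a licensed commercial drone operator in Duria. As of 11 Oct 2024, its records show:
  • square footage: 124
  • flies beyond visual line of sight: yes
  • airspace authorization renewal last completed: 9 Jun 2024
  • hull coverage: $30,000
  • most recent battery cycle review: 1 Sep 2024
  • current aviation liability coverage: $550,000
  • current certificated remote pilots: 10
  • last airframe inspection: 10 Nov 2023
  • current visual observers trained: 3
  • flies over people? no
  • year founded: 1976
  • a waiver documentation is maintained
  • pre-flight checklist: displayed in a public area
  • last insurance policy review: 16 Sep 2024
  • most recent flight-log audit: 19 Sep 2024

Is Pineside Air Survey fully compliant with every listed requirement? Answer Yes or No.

Yes

1. visual observers trained 3 ≥ 2 → met
2. airframe inspection 336 days ago vs limit 540 → met
3. pre-flight checklist present → met
4. insurance policy review 25 days ago vs limit 45 → met
5. certificated remote pilots 10 ≥ 5 → met
6. airspace authorization renewal 124 days ago vs limit 180 → met
7. condition 'flies beyond visual line of sight' holds; flight-log audit 22 days ago vs limit 30 → met
8. aviation liability coverage $550,000 ≥ $475,000 → met
9. battery cycle review 40 days ago vs limit 45 → met
10. condition 'flies over people' does not hold → requirement n/a → met
11. hull coverage $30,000 ≥ $20,000 → met
12. waiver documentation present → met
All met.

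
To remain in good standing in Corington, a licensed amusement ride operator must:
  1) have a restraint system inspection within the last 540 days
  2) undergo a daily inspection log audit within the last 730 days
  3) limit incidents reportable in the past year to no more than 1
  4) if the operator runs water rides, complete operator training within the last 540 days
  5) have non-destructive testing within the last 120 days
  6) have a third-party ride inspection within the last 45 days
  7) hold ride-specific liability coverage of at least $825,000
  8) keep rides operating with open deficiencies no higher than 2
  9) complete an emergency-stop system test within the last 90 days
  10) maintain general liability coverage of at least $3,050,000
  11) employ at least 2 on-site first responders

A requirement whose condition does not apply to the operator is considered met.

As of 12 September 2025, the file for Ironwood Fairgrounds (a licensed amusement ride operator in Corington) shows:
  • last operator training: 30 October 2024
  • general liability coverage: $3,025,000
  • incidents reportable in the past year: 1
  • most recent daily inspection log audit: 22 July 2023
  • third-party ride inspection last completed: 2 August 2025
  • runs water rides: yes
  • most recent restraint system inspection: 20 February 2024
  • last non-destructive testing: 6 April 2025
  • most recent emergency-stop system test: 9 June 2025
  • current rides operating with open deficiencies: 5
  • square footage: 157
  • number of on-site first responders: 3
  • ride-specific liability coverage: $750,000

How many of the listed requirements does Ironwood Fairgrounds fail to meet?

7

1. restraint system inspection 570 days ago vs limit 540 → not met
2. daily inspection log audit 783 days ago vs limit 730 → not met
3. incidents reportable in the past year 1 ≤ 1 → met
4. condition 'runs water rides' holds; operator training 317 days ago vs limit 540 → met
5. non-destructive testing 159 days ago vs limit 120 → not met
6. third-party ride inspection 41 days ago vs limit 45 → met
7. ride-specific liability coverage $750,000 < $825,000 → not met
8. rides operating with open deficiencies 5 > 2 → not met
9. emergency-stop system test 95 days ago vs limit 90 → not met
10. general liability coverage $3,025,000 < $3,050,000 → not met
11. on-site first responders 3 ≥ 2 → met
Not met: 7 of 11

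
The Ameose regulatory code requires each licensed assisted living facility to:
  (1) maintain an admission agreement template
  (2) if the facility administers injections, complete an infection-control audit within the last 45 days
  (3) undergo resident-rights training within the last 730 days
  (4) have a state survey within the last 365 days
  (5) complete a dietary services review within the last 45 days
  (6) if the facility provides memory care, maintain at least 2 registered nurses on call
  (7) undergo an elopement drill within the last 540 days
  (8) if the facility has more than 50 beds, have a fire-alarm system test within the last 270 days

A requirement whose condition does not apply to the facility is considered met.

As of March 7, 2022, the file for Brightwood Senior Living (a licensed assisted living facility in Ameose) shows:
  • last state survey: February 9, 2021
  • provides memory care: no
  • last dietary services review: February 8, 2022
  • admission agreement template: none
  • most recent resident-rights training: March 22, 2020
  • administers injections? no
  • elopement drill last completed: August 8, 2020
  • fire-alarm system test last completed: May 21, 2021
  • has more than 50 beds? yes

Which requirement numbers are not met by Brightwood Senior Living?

1. admission agreement template absent → not met
2. condition 'administers injections' does not hold → requirement n/a → met
3. resident-rights training 715 days ago vs limit 730 → met
4. state survey 391 days ago vs limit 365 → not met
5. dietary services review 27 days ago vs limit 45 → met
6. condition 'provides memory care' does not hold → requirement n/a → met
7. elopement drill 576 days ago vs limit 540 → not met
8. condition 'has more than 50 beds' holds; fire-alarm system test 290 days ago vs limit 270 → not met
Not met: 1, 4, 7, 8

1, 4, 7, 8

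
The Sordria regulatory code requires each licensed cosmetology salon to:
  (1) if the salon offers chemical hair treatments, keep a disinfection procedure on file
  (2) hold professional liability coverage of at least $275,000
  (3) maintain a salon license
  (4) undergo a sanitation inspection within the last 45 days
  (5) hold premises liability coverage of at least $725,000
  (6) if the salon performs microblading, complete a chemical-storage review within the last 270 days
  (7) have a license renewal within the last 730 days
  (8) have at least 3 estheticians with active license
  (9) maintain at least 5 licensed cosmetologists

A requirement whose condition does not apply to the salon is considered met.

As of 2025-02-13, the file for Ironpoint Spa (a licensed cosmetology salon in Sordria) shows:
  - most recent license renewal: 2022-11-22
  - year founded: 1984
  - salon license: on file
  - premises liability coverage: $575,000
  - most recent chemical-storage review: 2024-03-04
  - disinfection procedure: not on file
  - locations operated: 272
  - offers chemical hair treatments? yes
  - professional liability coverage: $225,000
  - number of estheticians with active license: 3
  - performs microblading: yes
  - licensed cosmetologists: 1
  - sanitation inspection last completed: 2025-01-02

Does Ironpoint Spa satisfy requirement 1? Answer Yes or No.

No

1. condition 'offers chemical hair treatments' holds; disinfection procedure absent → not met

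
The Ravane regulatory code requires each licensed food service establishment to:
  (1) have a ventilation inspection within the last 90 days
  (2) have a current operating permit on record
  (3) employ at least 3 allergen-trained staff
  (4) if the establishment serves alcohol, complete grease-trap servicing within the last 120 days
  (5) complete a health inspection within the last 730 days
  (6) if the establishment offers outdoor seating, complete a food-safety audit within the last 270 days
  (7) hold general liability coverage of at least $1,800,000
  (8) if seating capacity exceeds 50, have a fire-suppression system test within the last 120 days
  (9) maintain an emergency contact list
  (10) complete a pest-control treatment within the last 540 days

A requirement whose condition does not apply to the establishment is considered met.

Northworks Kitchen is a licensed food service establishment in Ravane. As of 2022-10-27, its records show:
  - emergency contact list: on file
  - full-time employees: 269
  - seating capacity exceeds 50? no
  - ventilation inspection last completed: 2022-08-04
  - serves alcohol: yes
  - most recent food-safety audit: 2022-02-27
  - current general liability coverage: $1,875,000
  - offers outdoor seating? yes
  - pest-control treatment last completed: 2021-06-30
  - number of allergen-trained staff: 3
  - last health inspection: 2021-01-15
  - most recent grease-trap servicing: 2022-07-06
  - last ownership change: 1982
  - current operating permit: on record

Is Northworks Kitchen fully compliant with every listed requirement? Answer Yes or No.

Yes

1. ventilation inspection 84 days ago vs limit 90 → met
2. current operating permit present → met
3. allergen-trained staff 3 ≥ 3 → met
4. condition 'serves alcohol' holds; grease-trap servicing 113 days ago vs limit 120 → met
5. health inspection 650 days ago vs limit 730 → met
6. condition 'offers outdoor seating' holds; food-safety audit 242 days ago vs limit 270 → met
7. general liability coverage $1,875,000 ≥ $1,800,000 → met
8. condition 'seating capacity exceeds 50' does not hold → requirement n/a → met
9. emergency contact list present → met
10. pest-control treatment 484 days ago vs limit 540 → met
All met.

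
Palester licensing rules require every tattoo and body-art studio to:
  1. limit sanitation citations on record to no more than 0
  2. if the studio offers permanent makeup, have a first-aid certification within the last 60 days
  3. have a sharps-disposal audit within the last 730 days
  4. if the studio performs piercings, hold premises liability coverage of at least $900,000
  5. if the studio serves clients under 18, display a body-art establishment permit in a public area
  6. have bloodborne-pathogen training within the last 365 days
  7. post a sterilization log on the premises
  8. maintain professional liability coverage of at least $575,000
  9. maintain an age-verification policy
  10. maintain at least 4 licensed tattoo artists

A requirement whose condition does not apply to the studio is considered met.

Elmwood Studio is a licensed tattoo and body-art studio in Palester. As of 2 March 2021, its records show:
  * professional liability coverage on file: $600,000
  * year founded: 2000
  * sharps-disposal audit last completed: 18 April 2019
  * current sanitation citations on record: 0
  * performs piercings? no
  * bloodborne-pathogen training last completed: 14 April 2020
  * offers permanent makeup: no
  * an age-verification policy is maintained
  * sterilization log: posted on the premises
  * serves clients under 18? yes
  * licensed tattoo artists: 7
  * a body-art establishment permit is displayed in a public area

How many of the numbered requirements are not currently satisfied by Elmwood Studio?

0

1. sanitation citations on record 0 ≤ 0 → met
2. condition 'offers permanent makeup' does not hold → requirement n/a → met
3. sharps-disposal audit 684 days ago vs limit 730 → met
4. condition 'performs piercings' does not hold → requirement n/a → met
5. condition 'serves clients under 18' holds; body-art establishment permit present → met
6. bloodborne-pathogen training 322 days ago vs limit 365 → met
7. sterilization log present → met
8. professional liability coverage $600,000 ≥ $575,000 → met
9. age-verification policy present → met
10. licensed tattoo artists 7 ≥ 4 → met
Not met: 0 of 10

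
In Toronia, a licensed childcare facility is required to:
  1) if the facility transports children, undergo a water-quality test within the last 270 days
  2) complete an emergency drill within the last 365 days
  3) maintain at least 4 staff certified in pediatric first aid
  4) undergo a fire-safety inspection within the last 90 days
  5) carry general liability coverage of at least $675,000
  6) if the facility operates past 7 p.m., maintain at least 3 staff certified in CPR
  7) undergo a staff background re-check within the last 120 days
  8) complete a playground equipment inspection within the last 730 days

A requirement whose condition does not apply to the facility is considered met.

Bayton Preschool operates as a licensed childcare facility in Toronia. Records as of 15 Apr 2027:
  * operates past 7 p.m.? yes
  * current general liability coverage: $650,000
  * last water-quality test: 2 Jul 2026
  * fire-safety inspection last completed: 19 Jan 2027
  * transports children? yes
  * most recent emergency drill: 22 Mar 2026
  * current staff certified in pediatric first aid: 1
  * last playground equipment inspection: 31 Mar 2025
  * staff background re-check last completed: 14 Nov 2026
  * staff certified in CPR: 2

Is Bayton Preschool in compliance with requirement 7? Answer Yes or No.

No

7. staff background re-check 152 days ago vs limit 120 → not met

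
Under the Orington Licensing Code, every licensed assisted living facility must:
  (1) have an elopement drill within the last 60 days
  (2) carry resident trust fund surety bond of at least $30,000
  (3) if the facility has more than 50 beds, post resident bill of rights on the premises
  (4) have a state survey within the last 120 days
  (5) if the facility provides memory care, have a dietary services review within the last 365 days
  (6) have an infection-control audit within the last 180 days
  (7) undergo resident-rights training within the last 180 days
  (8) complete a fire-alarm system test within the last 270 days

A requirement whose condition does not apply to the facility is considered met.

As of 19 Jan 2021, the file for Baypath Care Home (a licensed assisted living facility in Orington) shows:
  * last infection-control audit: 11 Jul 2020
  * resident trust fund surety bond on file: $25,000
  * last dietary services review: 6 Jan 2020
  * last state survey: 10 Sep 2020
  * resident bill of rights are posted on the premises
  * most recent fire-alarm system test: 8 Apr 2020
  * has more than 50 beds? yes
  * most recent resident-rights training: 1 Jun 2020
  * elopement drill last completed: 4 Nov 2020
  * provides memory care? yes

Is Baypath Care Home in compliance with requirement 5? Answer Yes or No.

5. condition 'provides memory care' holds; dietary services review 379 days ago vs limit 365 → not met

No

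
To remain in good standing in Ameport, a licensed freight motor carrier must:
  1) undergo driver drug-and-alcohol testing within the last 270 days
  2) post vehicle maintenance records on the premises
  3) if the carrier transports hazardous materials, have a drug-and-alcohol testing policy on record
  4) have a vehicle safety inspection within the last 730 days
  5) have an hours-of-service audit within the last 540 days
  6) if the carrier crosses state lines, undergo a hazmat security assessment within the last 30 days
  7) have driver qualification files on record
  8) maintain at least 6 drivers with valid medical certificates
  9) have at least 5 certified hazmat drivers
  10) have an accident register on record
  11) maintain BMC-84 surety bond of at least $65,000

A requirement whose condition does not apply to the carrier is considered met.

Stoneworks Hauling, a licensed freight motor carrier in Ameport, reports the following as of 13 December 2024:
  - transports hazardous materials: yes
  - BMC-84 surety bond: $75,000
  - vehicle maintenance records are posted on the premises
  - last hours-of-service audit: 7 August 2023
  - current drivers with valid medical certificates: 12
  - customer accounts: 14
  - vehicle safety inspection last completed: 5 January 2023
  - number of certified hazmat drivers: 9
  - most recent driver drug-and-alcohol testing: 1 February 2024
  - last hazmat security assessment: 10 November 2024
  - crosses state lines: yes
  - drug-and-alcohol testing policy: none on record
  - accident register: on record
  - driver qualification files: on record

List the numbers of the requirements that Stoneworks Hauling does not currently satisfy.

1, 3, 6

1. driver drug-and-alcohol testing 316 days ago vs limit 270 → not met
2. vehicle maintenance records present → met
3. condition 'transports hazardous materials' holds; drug-and-alcohol testing policy absent → not met
4. vehicle safety inspection 708 days ago vs limit 730 → met
5. hours-of-service audit 494 days ago vs limit 540 → met
6. condition 'crosses state lines' holds; hazmat security assessment 33 days ago vs limit 30 → not met
7. driver qualification files present → met
8. drivers with valid medical certificates 12 ≥ 6 → met
9. certified hazmat drivers 9 ≥ 5 → met
10. accident register present → met
11. BMC-84 surety bond $75,000 ≥ $65,000 → met
Not met: 1, 3, 6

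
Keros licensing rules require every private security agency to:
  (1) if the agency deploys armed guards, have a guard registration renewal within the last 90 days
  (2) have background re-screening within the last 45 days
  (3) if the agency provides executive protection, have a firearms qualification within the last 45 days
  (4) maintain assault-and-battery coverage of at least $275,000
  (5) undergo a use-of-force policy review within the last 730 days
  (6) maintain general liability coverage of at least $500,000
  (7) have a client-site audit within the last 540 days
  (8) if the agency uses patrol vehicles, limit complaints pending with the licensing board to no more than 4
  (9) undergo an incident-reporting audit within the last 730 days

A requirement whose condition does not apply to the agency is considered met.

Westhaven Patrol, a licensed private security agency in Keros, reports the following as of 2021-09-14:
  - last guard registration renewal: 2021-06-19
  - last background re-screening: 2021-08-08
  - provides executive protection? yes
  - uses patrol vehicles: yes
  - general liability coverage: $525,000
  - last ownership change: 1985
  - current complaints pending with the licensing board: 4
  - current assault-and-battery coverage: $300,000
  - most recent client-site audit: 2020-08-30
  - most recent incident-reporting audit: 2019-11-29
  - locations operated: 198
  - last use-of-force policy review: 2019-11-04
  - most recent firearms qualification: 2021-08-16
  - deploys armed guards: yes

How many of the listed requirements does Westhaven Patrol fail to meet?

1. condition 'deploys armed guards' holds; guard registration renewal 87 days ago vs limit 90 → met
2. background re-screening 37 days ago vs limit 45 → met
3. condition 'provides executive protection' holds; firearms qualification 29 days ago vs limit 45 → met
4. assault-and-battery coverage $300,000 ≥ $275,000 → met
5. use-of-force policy review 680 days ago vs limit 730 → met
6. general liability coverage $525,000 ≥ $500,000 → met
7. client-site audit 380 days ago vs limit 540 → met
8. condition 'uses patrol vehicles' holds; complaints pending with the licensing board 4 ≤ 4 → met
9. incident-reporting audit 655 days ago vs limit 730 → met
Not met: 0 of 9

0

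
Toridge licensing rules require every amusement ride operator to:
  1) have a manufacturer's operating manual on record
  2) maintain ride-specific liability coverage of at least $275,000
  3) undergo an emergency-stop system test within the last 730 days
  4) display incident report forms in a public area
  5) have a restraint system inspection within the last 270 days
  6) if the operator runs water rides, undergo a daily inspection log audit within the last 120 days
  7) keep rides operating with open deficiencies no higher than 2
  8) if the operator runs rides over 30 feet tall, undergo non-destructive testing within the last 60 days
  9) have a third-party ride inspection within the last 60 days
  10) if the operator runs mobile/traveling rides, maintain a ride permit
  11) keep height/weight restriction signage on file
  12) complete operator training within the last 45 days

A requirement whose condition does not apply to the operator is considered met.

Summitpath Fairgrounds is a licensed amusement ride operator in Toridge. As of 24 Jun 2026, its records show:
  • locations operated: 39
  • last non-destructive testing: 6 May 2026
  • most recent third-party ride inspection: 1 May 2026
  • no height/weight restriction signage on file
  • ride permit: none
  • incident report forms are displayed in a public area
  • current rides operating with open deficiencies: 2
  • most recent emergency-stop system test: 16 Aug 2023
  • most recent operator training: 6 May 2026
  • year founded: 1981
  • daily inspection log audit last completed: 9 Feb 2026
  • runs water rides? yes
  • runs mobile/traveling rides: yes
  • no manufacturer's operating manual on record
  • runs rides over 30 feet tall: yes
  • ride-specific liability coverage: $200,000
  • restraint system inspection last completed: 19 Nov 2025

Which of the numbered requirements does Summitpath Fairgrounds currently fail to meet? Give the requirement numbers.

1. manufacturer's operating manual absent → not met
2. ride-specific liability coverage $200,000 < $275,000 → not met
3. emergency-stop system test 1043 days ago vs limit 730 → not met
4. incident report forms present → met
5. restraint system inspection 217 days ago vs limit 270 → met
6. condition 'runs water rides' holds; daily inspection log audit 135 days ago vs limit 120 → not met
7. rides operating with open deficiencies 2 ≤ 2 → met
8. condition 'runs rides over 30 feet tall' holds; non-destructive testing 49 days ago vs limit 60 → met
9. third-party ride inspection 54 days ago vs limit 60 → met
10. condition 'runs mobile/traveling rides' holds; ride permit absent → not met
11. height/weight restriction signage absent → not met
12. operator training 49 days ago vs limit 45 → not met
Not met: 1, 2, 3, 6, 10, 11, 12

1, 2, 3, 6, 10, 11, 12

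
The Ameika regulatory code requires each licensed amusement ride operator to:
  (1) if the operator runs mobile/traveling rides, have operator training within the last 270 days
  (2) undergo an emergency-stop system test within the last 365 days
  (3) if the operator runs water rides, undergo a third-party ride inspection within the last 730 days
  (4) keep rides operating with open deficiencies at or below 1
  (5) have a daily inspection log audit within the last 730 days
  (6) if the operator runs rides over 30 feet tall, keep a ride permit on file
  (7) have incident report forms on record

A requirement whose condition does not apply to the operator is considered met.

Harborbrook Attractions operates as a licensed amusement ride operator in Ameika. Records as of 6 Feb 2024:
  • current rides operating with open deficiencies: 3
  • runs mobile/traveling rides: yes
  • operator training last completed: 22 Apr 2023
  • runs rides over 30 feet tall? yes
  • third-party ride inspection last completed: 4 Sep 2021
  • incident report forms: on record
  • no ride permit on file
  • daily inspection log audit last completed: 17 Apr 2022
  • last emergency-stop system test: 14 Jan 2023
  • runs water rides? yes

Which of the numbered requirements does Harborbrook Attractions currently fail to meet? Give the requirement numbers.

1, 2, 3, 4, 6

1. condition 'runs mobile/traveling rides' holds; operator training 290 days ago vs limit 270 → not met
2. emergency-stop system test 388 days ago vs limit 365 → not met
3. condition 'runs water rides' holds; third-party ride inspection 885 days ago vs limit 730 → not met
4. rides operating with open deficiencies 3 > 1 → not met
5. daily inspection log audit 660 days ago vs limit 730 → met
6. condition 'runs rides over 30 feet tall' holds; ride permit absent → not met
7. incident report forms present → met
Not met: 1, 2, 3, 4, 6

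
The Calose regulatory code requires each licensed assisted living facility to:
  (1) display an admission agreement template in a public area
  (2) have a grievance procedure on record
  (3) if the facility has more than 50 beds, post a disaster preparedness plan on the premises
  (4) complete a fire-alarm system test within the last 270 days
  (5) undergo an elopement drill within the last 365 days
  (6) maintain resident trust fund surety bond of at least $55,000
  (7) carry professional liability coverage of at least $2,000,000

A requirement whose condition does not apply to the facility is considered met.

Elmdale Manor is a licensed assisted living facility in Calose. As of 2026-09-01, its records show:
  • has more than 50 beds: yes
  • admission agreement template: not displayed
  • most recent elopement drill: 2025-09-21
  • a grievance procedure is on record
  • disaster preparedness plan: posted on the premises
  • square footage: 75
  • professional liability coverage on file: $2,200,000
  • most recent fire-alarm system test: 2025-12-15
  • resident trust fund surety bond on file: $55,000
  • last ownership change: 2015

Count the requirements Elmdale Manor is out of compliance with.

1

1. admission agreement template absent → not met
2. grievance procedure present → met
3. condition 'has more than 50 beds' holds; disaster preparedness plan present → met
4. fire-alarm system test 260 days ago vs limit 270 → met
5. elopement drill 345 days ago vs limit 365 → met
6. resident trust fund surety bond $55,000 ≥ $55,000 → met
7. professional liability coverage $2,200,000 ≥ $2,000,000 → met
Not met: 1 of 7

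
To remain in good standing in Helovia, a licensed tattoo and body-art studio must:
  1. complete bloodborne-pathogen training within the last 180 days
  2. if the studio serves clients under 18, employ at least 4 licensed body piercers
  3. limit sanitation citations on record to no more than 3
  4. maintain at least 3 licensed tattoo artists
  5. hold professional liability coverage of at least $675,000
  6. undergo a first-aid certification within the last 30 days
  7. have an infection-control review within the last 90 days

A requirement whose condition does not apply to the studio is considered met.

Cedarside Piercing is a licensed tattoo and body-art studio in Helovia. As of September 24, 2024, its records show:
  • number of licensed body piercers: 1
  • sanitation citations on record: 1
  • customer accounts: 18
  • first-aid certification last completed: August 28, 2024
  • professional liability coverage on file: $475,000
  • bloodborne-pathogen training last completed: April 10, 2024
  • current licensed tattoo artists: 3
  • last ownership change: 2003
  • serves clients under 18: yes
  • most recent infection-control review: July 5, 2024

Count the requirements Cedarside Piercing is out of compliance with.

2

1. bloodborne-pathogen training 167 days ago vs limit 180 → met
2. condition 'serves clients under 18' holds; licensed body piercers 1 < 4 → not met
3. sanitation citations on record 1 ≤ 3 → met
4. licensed tattoo artists 3 ≥ 3 → met
5. professional liability coverage $475,000 < $675,000 → not met
6. first-aid certification 27 days ago vs limit 30 → met
7. infection-control review 81 days ago vs limit 90 → met
Not met: 2 of 7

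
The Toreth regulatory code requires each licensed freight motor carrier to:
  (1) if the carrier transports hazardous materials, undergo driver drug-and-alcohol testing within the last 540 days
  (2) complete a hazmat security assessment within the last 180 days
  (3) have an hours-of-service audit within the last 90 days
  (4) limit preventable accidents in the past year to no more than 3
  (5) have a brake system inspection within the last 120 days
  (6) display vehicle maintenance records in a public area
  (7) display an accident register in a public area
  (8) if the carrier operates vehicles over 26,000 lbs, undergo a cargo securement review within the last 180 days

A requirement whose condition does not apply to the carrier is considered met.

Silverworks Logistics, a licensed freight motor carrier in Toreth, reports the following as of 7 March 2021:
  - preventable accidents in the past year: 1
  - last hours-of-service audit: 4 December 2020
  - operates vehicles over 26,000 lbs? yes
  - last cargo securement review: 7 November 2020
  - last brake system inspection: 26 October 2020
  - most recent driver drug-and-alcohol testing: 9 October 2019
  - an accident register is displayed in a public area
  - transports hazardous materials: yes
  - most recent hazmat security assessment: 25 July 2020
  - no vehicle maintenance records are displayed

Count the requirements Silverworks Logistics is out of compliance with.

4

1. condition 'transports hazardous materials' holds; driver drug-and-alcohol testing 515 days ago vs limit 540 → met
2. hazmat security assessment 225 days ago vs limit 180 → not met
3. hours-of-service audit 93 days ago vs limit 90 → not met
4. preventable accidents in the past year 1 ≤ 3 → met
5. brake system inspection 132 days ago vs limit 120 → not met
6. vehicle maintenance records absent → not met
7. accident register present → met
8. condition 'operates vehicles over 26,000 lbs' holds; cargo securement review 120 days ago vs limit 180 → met
Not met: 4 of 8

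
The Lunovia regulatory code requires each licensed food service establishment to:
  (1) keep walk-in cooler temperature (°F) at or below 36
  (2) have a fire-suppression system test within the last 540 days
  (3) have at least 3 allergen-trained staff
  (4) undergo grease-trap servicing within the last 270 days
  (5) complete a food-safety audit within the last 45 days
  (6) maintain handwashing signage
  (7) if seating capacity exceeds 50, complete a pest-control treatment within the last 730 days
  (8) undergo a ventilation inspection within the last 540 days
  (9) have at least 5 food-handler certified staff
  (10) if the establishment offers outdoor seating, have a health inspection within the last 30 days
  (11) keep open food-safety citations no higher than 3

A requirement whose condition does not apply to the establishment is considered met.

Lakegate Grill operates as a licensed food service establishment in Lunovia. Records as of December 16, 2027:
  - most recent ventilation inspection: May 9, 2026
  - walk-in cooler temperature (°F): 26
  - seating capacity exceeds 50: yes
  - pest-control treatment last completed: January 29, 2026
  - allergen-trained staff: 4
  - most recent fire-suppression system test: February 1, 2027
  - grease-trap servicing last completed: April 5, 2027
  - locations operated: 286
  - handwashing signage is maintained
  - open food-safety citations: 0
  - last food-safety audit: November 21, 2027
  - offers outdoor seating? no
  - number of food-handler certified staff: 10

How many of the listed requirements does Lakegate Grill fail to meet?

1. walk-in cooler temperature (°F) 26 ≤ 36 → met
2. fire-suppression system test 318 days ago vs limit 540 → met
3. allergen-trained staff 4 ≥ 3 → met
4. grease-trap servicing 255 days ago vs limit 270 → met
5. food-safety audit 25 days ago vs limit 45 → met
6. handwashing signage present → met
7. condition 'seating capacity exceeds 50' holds; pest-control treatment 686 days ago vs limit 730 → met
8. ventilation inspection 586 days ago vs limit 540 → not met
9. food-handler certified staff 10 ≥ 5 → met
10. condition 'offers outdoor seating' does not hold → requirement n/a → met
11. open food-safety citations 0 ≤ 3 → met
Not met: 1 of 11

1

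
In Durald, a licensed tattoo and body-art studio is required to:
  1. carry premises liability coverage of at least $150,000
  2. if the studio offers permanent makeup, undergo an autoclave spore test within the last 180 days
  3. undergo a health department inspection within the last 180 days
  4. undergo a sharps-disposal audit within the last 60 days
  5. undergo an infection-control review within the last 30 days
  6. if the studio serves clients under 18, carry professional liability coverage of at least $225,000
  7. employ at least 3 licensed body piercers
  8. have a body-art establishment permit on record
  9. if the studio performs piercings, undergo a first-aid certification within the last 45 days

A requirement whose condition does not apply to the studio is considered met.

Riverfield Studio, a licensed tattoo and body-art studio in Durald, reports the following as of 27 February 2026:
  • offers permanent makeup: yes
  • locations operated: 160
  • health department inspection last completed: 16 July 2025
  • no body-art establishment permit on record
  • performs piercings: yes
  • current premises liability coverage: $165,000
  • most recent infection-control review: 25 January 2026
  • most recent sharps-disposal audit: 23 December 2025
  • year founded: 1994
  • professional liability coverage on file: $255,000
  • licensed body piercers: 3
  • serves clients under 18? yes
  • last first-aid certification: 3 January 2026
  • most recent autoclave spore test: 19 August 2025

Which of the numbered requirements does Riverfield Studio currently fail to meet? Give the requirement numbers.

2, 3, 4, 5, 8, 9

1. premises liability coverage $165,000 ≥ $150,000 → met
2. condition 'offers permanent makeup' holds; autoclave spore test 192 days ago vs limit 180 → not met
3. health department inspection 226 days ago vs limit 180 → not met
4. sharps-disposal audit 66 days ago vs limit 60 → not met
5. infection-control review 33 days ago vs limit 30 → not met
6. condition 'serves clients under 18' holds; professional liability coverage $255,000 ≥ $225,000 → met
7. licensed body piercers 3 ≥ 3 → met
8. body-art establishment permit absent → not met
9. condition 'performs piercings' holds; first-aid certification 55 days ago vs limit 45 → not met
Not met: 2, 3, 4, 5, 8, 9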